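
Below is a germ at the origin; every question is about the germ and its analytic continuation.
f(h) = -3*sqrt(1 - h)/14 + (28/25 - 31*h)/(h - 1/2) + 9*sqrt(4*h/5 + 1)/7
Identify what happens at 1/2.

The denominator factor h - 1/2 vanishes at 1/2 and appears to the power 1; the numerator there equals -719/50, nonzero, and no other factor vanishes.
The branch terms are analytic at this point.
Hence a pole whose order is the multiplicity, 1.

The point is a pole of order 1.


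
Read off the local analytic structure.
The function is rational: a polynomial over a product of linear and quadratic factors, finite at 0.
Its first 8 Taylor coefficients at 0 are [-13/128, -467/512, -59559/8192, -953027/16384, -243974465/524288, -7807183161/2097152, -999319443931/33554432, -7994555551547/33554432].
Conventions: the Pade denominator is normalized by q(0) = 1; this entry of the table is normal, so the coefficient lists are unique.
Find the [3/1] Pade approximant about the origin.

The Pade approximant has numerator coefficients [-13/128, -388840827/3903598592, 413404969/15614394368, -1292242729/249830309888]; denominator coefficients [1, -243974465/30496864].

Taylor coefficients needed (read off): a_0 = -13/128, a_1 = -467/512, a_2 = -59559/8192, a_3 = -953027/16384, a_4 = -243974465/524288.
Write the denominator as Q(β) = 1 + q1*β. Requiring Q*f - P = O(β^5) with deg P <= 3 kills the coefficients of β^4..β^4 in Q*f:
  β^4: a_4 + q1*a_3 = 0, i.e. -243974465/524288 + (-953027/16384)*q1 = 0.
Solving this linear system: q1 = -243974465/30496864.
The numerator is Q*f truncated at degree 3: P0 = a_0 = -13/128; P1 = a_1 + q1*a_0 = -388840827/3903598592; P2 = a_2 + q1*a_1 = 413404969/15614394368; P3 = a_3 + q1*a_2 = -1292242729/249830309888.


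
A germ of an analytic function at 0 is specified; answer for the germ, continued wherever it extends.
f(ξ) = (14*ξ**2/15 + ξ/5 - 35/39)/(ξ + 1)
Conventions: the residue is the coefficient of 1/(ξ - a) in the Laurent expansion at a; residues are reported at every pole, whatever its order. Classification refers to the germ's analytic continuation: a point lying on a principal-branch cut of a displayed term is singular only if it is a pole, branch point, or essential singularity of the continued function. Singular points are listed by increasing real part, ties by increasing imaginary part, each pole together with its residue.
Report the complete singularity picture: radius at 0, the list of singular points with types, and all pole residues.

Denominator factor (ξ + 1): pole of order 1 at -1, modulus 1.
The radius of convergence is the smallest modulus among the singular points: 1.
At the order-1 pole -1 set g(ξ) = (ξ - (-1))*f(ξ) = 14*ξ**2/15 + ξ/5 - 35/39.
Simple pole: residue = g(a) at a = -1, which is -32/195.

Radius of convergence at 0: 1.
At -1: a pole of order 1; residue -32/195.


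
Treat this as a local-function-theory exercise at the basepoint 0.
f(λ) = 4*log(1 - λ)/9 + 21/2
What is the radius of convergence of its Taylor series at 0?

The radius of convergence is 1.

Branch term (4/9)*log(1 - λ/(1)): its argument vanishes at λ = 1, a logarithmic branch point, modulus 1.
The radius of convergence is the smallest modulus among the singular points: 1.


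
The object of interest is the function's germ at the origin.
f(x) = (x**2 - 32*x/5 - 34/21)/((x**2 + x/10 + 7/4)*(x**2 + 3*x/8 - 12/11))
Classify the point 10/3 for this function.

The point is a regular point.

Denominator factors: x**2 + x/10 + 7/4 = 475/36 at x = 10/3; x**2 + 3*x/8 - 12/11 = 4463/396 at x = 10/3 — none vanishes.
So the germ continues analytically to 10/3.


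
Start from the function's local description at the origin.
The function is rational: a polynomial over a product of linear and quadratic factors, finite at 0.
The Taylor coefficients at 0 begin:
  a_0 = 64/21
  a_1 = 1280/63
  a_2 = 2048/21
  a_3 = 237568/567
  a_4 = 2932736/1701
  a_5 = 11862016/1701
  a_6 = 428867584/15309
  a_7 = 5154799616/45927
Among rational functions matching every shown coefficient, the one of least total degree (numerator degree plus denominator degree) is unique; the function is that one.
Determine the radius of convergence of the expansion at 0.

No rational of total degree below 3 reproduces all 8 coefficients; solving the [0/3] Pade equations on them gives f(h) = -3/(7*(h - 3/4)**2*(h - 1/4)), whose expansion matches every shown term.
Denominator factor (h - 1/4): pole of order 1 at 1/4, modulus 1/4.
Denominator factor (h - 3/4)^2: pole of order 2 at 3/4, modulus 3/4.
The radius of convergence is the smallest modulus among the singular points: 1/4.

The radius of convergence is 1/4.


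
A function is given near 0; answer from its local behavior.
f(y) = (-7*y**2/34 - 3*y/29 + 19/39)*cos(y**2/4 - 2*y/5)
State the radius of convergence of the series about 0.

The factor cos(y**2/4 - 2*y/5) is entire and contributes no finite singular point.
The polynomial part has no poles.
No finite singular points: the Taylor series at 0 converges everywhere.

The radius of convergence is infinite.


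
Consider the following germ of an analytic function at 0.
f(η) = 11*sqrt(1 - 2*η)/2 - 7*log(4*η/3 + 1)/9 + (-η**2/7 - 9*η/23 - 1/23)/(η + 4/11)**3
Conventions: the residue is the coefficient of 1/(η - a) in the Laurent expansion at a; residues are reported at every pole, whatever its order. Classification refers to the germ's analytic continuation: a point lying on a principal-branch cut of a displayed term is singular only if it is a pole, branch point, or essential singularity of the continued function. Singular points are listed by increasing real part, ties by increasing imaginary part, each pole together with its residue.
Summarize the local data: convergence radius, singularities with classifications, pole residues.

Denominator factor (η + 4/11)^3: pole of order 3 at -4/11, modulus 4/11.
Branch term (11/2)*sqrt(1 - η/(1/2)): its argument vanishes at η = 1/2, a square-root branch point, modulus 1/2.
Branch term (-7/9)*log(1 - η/(-3/4)): its argument vanishes at η = -3/4, a logarithmic branch point, modulus 3/4.
The radius of convergence is the smallest modulus among the singular points: 4/11.
The branch terms are analytic at -4/11 and contribute nothing to the residue; only the rational part matters.
At the order-3 pole -4/11 set g(η) = (η - (-4/11))^3*(rational part) = -η**2/7 - 9*η/23 - 1/23.
Order-3 pole: residue = g''(a)/2; g''(-4/11) = -2/7, so the residue is -1/7.
List the singular points by increasing real part (a conjugate pair: the negative imaginary part first).

Radius of convergence at 0: 4/11.
At -3/4: a logarithmic branch point.
At -4/11: a pole of order 3; residue -1/7.
At 1/2: an algebraic (square-root) branch point.


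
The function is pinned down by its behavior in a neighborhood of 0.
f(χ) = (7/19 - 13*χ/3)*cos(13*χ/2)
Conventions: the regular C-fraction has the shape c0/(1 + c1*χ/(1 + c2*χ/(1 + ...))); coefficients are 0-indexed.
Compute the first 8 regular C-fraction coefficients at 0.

The regular C-fraction coefficients are [7/19, 247/21, -43277/3192, 273/152, 8645/6658, 1462981/139818, -5578412957/472655400, 908817/22507400].

Taylor coefficients (expand at 0): a_0 = 7/19, a_1 = -13/3, a_2 = -1183/152, a_3 = 2197/24, a_4 = 199927/7296, a_5 = -371293/1152, a_6 = -33787663/875520, a_7 = 62748517/138240.
c0 = a_0 = 7/19. Peel one level at a time: if S = 1 + c*χ/S' with S'(0) = 1, then c is the χ-coefficient of S and S' = c*χ/(S - 1).
S_1 = c0/f = 1 + (247/21)*χ + (562601/3528)*χ^2 + ...; c1 = 247/21.
S_2 = c1*χ/(S_1 - 1) = 1 + (-43277/3192)*χ + (562601/23104)*χ^2 + ...; c2 = -43277/3192.
S_3 = c2*χ/(S_2 - 1) = 1 + (273/152)*χ + (-124215/53264)*χ^2 + ...; c3 = 273/152.
S_4 = c3*χ/(S_3 - 1) = 1 + (8645/6658)*χ + (-1806781535/132986892)*χ^2 + ...; c4 = 8645/6658.
S_5 = c4*χ/(S_4 - 1) = 1 + (1462981/139818)*χ + (72519368441/587235600)*χ^2 + ...; c5 = 1462981/139818.
S_6 = c5*χ/(S_5 - 1) = 1 + (-5578412957/472655400)*χ + (241416977540089/506583054760000)*χ^2 + ...; c6 = -5578412957/472655400.
S_7 = c6*χ/(S_6 - 1) = 1 + (908817/22507400)*χ + ...; c7 = 908817/22507400.


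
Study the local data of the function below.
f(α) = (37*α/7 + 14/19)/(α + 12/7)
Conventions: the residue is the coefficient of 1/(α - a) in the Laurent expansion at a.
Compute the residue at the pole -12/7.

The residue is -7750/931.

At the order-1 pole -12/7 set g(α) = (α - (-12/7))*f(α) = 37*α/7 + 14/19.
Simple pole: residue = g(a) at a = -12/7, which is -7750/931.


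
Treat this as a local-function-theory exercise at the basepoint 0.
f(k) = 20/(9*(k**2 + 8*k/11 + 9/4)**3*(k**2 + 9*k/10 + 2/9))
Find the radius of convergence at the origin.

Denominator factor (k**2 + 9*k/10 + 2/9): discriminant -71/900, complex-conjugate roots (-9/20) + ((1/60)*sqrt(71))*i and (-9/20) - ((1/60)*sqrt(71))*i; poles of order 1, moduli (1/3)*sqrt(2) and (1/3)*sqrt(2).
Denominator factor (k**2 + 8*k/11 + 9/4)^3: discriminant -1025/121, complex-conjugate roots (-4/11) + ((5/22)*sqrt(41))*i and (-4/11) - ((5/22)*sqrt(41))*i; poles of order 3, moduli 3/2 and 3/2.
The radius of convergence is the smallest modulus among the singular points: (1/3)*sqrt(2).

The radius of convergence is (1/3)*sqrt(2).


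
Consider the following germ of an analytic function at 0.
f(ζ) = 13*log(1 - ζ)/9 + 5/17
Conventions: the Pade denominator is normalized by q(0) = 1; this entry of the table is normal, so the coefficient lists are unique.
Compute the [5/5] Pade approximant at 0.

The Pade approximant has numerator coefficients [5/17, -667/306, 542/153, -11737/5508, 18367/38556, -31627/1156680]; denominator coefficients [1, -5/2, 20/9, -5/6, 5/42, -1/252].

Taylor coefficients needed (expand at 0): a_0 = 5/17, a_1 = -13/9, a_2 = -13/18, a_3 = -13/27, a_4 = -13/36, a_5 = -13/45, a_6 = -13/54, a_7 = -13/63, a_8 = -13/72, a_9 = -13/81, a_10 = -13/90.
Write the denominator as Q(ζ) = 1 + q1*ζ + q2*ζ^2 + q3*ζ^3 + q4*ζ^4 + q5*ζ^5. Requiring Q*f - P = O(ζ^11) with deg P <= 5 kills the coefficients of ζ^6..ζ^10 in Q*f:
  ζ^6: a_6 + q1*a_5 + q2*a_4 + q3*a_3 + q4*a_2 + q5*a_1 = 0, i.e. -13/54 + (-13/45)*q1 + (-13/36)*q2 + (-13/27)*q3 + (-13/18)*q4 + (-13/9)*q5 = 0.
  ζ^7: a_7 + q1*a_6 + q2*a_5 + q3*a_4 + q4*a_3 + q5*a_2 = 0, i.e. -13/63 + (-13/54)*q1 + (-13/45)*q2 + (-13/36)*q3 + (-13/27)*q4 + (-13/18)*q5 = 0.
  ζ^8: a_8 + q1*a_7 + q2*a_6 + q3*a_5 + q4*a_4 + q5*a_3 = 0, i.e. -13/72 + (-13/63)*q1 + (-13/54)*q2 + (-13/45)*q3 + (-13/36)*q4 + (-13/27)*q5 = 0.
  ζ^9: a_9 + q1*a_8 + q2*a_7 + q3*a_6 + q4*a_5 + q5*a_4 = 0, i.e. -13/81 + (-13/72)*q1 + (-13/63)*q2 + (-13/54)*q3 + (-13/45)*q4 + (-13/36)*q5 = 0.
  ζ^10: a_10 + q1*a_9 + q2*a_8 + q3*a_7 + q4*a_6 + q5*a_5 = 0, i.e. -13/90 + (-13/81)*q1 + (-13/72)*q2 + (-13/63)*q3 + (-13/54)*q4 + (-13/45)*q5 = 0.
Solving this linear system: q1 = -5/2, q2 = 20/9, q3 = -5/6, q4 = 5/42, q5 = -1/252.
The numerator is Q*f truncated at degree 5: P0 = a_0 = 5/17; P1 = a_1 + q1*a_0 = -667/306; P2 = a_2 + q1*a_1 + q2*a_0 = 542/153; P3 = a_3 + q1*a_2 + q2*a_1 + q3*a_0 = -11737/5508; P4 = a_4 + q1*a_3 + q2*a_2 + q3*a_1 + q4*a_0 = 18367/38556; P5 = a_5 + q1*a_4 + q2*a_3 + q3*a_2 + q4*a_1 + q5*a_0 = -31627/1156680.


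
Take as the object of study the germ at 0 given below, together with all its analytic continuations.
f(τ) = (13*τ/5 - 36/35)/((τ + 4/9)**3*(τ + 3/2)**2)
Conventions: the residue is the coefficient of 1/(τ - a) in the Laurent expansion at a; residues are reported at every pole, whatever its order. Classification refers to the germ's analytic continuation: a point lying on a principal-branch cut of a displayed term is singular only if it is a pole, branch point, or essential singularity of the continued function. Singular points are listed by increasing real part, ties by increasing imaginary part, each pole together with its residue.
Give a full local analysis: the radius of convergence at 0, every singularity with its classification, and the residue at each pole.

Radius of convergence at 0: 4/9.
At -3/2: a pole of order 2; residue 44241552/4561235.
At -4/9: a pole of order 3; residue -44241552/4561235.

Denominator factor (τ + 3/2)^2: pole of order 2 at -3/2, modulus 3/2.
Denominator factor (τ + 4/9)^3: pole of order 3 at -4/9, modulus 4/9.
The radius of convergence is the smallest modulus among the singular points: 4/9.
At the order-2 pole -3/2 set g(τ) = (τ - (-3/2))^2*f(τ) = (13*τ/5 - 36/35)/(τ + 4/9)**3.
Order-2 pole: residue = g'(a); g'(-3/2) = 44241552/4561235, so the residue is 44241552/4561235.
At the order-3 pole -4/9 set g(τ) = (τ - (-4/9))^3*f(τ) = (13*τ/5 - 36/35)/(τ + 3/2)**2.
Order-3 pole: residue = g''(a)/2; g''(-4/9) = -88483104/4561235, so the residue is -44241552/4561235.
List the singular points by increasing real part (a conjugate pair: the negative imaginary part first).


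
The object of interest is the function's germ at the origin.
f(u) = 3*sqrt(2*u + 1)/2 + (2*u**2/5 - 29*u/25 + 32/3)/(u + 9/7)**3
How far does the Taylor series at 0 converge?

Denominator factor (u + 9/7)^3: pole of order 3 at -9/7, modulus 9/7.
Branch term (3/2)*sqrt(1 - u/(-1/2)): its argument vanishes at u = -1/2, a square-root branch point, modulus 1/2.
The radius of convergence is the smallest modulus among the singular points: 1/2.

The radius of convergence is 1/2.


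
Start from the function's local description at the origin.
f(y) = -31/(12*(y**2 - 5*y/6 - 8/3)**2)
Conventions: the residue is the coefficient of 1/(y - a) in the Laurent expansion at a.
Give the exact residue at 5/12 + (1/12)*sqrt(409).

The residue is (1116/167281)*sqrt(409).

The factor y**2 - 5*y/6 - 8/3 splits as (y - a)(y - a') with a = 5/12 + (1/12)*sqrt(409), a' = 5/12 - (1/12)*sqrt(409). At the order-2 pole a set g(y) = (y - a)^2*f(y) = [-31/12] / (y - a')^2.
Order-2 pole: residue = g'(a); g'(5/12 + (1/12)*sqrt(409)) = (1116/167281)*sqrt(409), so the residue is (1116/167281)*sqrt(409).


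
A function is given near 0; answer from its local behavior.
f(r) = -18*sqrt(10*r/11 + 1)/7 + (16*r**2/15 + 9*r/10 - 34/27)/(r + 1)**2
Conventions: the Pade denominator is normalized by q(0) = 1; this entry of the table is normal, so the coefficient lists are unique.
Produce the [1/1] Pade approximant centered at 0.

Taylor coefficients needed (expand at 0): a_0 = -724/189, a_1 = 46771/20790, a_2 = -161816/38115.
Write the denominator as Q(r) = 1 + q1*r. Requiring Q*f - P = O(r^3) with deg P <= 1 kills the coefficients of r^2..r^2 in Q*f:
  r^2: a_2 + q1*a_1 = 0, i.e. -161816/38115 + (46771/20790)*q1 = 0.
Solving this linear system: q1 = 970896/514481.
The numerator is Q*f truncated at degree 1: P0 = a_0 = -724/189; P1 = a_1 + q1*a_0 = -4841760599/972369090.

The Pade approximant has numerator coefficients [-724/189, -4841760599/972369090]; denominator coefficients [1, 970896/514481].


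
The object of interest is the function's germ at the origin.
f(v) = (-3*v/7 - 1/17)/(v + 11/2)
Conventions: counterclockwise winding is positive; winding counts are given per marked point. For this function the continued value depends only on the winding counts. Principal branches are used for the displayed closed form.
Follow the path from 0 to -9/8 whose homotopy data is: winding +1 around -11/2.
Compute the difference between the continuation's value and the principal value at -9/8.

Continued minus principal equals 0.

The function is rational, hence single-valued: continuing it around any pole returns the same value, so the difference is 0.


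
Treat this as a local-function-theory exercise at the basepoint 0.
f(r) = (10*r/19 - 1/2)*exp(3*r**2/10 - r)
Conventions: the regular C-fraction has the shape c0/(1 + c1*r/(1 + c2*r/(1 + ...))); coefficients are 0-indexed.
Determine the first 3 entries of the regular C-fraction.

Taylor coefficients (expand at 0): a_0 = -1/2, a_1 = 39/38, a_2 = -88/95.
c0 = a_0 = -1/2. Peel one level at a time: if S = 1 + c*r/S' with S'(0) = 1, then c is the r-coefficient of S and S' = c*r/(S - 1).
S_1 = c0/f = 1 + (39/19)*r + (4261/1805)*r^2 + ...; c1 = 39/19.
S_2 = c1*r/(S_1 - 1) = 1 + (-4261/3705)*r + ...; c2 = -4261/3705.

The regular C-fraction coefficients are [-1/2, 39/19, -4261/3705].


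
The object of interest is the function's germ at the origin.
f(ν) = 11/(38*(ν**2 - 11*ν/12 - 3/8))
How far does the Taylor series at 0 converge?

Denominator factor (ν**2 - 11*ν/12 - 3/8): discriminant 337/144, real irrational roots 11/24 + (1/24)*sqrt(337) and 11/24 - (1/24)*sqrt(337); poles of order 1, moduli 11/24 + (1/24)*sqrt(337) and -11/24 + (1/24)*sqrt(337).
The radius of convergence is the smallest modulus among the singular points: -11/24 + (1/24)*sqrt(337).

The radius of convergence is -11/24 + (1/24)*sqrt(337).


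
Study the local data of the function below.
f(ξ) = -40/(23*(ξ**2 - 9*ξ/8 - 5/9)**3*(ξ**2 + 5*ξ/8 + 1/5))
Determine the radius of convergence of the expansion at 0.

Denominator factor (ξ**2 - 9*ξ/8 - 5/9)^3: discriminant 2009/576, real irrational roots 9/16 + (7/48)*sqrt(41) and 9/16 - (7/48)*sqrt(41); poles of order 3, moduli 9/16 + (7/48)*sqrt(41) and -9/16 + (7/48)*sqrt(41).
Denominator factor (ξ**2 + 5*ξ/8 + 1/5): discriminant -131/320, complex-conjugate roots (-5/16) + ((1/80)*sqrt(655))*i and (-5/16) - ((1/80)*sqrt(655))*i; poles of order 1, moduli (1/5)*sqrt(5) and (1/5)*sqrt(5).
The radius of convergence is the smallest modulus among the singular points: -9/16 + (7/48)*sqrt(41).

The radius of convergence is -9/16 + (7/48)*sqrt(41).


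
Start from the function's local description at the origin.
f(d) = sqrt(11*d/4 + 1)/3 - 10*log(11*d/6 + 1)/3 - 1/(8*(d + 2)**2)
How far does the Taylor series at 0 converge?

The radius of convergence is 4/11.

Denominator factor (d + 2)^2: pole of order 2 at -2, modulus 2.
Branch term (-10/3)*log(1 - d/(-6/11)): its argument vanishes at d = -6/11, a logarithmic branch point, modulus 6/11.
Branch term (1/3)*sqrt(1 - d/(-4/11)): its argument vanishes at d = -4/11, a square-root branch point, modulus 4/11.
The radius of convergence is the smallest modulus among the singular points: 4/11.


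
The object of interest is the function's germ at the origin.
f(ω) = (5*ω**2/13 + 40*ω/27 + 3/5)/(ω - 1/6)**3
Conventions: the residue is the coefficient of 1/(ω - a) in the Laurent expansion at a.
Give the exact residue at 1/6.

At the order-3 pole 1/6 set g(ω) = (ω - (1/6))^3*f(ω) = 5*ω**2/13 + 40*ω/27 + 3/5.
Order-3 pole: residue = g''(a)/2; g''(1/6) = 10/13, so the residue is 5/13.

The residue is 5/13.


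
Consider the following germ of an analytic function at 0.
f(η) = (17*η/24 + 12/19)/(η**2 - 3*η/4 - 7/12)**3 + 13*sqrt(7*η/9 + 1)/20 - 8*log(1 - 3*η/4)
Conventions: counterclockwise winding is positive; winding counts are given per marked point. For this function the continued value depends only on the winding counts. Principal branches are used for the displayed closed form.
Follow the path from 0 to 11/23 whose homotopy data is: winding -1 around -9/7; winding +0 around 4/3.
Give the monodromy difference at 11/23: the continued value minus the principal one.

Continued minus principal equals -(13/345)*sqrt(1633).

The rational part is single-valued and drops out of the difference; each branch term changes only by its own monodromy.
(13/20)*sqrt(1 - η/(-9/7)): winding -1 is odd, the square root flips sign, contributing -2*(13/20)*sqrt(1 - (11/23)/(-9/7)) = -2*(13/20)*sqrt(284/207) = -(13/345)*sqrt(1633).
(-8)*log(1 - η/(4/3)): winding 0 around 4/3, so this term returns to its principal value, contribution 0.
Summing the contributions at η = 11/23 gives -(13/345)*sqrt(1633).


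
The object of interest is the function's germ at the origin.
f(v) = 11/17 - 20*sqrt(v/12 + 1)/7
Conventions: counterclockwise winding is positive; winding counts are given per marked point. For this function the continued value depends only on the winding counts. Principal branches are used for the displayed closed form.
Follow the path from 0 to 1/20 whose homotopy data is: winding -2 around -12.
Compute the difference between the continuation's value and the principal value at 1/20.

The rational part is single-valued and drops out of the difference; each branch term changes only by its own monodromy.
(-20/7)*sqrt(1 - v/(-12)): winding -2 is even, the square root returns to the same sheet, contribution 0.
Summing the contributions at v = 1/20 gives 0.

Continued minus principal equals 0.


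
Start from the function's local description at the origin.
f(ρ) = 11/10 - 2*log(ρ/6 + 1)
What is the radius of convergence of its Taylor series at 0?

Branch term (-2)*log(1 - ρ/(-6)): its argument vanishes at ρ = -6, a logarithmic branch point, modulus 6.
The radius of convergence is the smallest modulus among the singular points: 6.

The radius of convergence is 6.


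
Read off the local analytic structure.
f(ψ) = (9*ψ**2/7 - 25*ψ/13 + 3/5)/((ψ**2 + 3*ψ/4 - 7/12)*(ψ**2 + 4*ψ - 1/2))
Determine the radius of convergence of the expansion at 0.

Denominator factor (ψ**2 + 4*ψ - 1/2): discriminant 18, real irrational roots -2 + (3/2)*sqrt(2) and -2 - (3/2)*sqrt(2); poles of order 1, moduli -2 + (3/2)*sqrt(2) and 2 + (3/2)*sqrt(2).
Denominator factor (ψ**2 + 3*ψ/4 - 7/12): discriminant 139/48, real irrational roots -3/8 + (1/24)*sqrt(417) and -3/8 - (1/24)*sqrt(417); poles of order 1, moduli -3/8 + (1/24)*sqrt(417) and 3/8 + (1/24)*sqrt(417).
The radius of convergence is the smallest modulus among the singular points: -2 + (3/2)*sqrt(2).

The radius of convergence is -2 + (3/2)*sqrt(2).


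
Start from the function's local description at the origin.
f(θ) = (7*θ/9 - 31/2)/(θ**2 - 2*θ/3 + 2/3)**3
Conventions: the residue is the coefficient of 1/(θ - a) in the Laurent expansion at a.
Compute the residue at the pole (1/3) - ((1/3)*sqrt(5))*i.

The residue is -((22221/4000)*sqrt(5))*i.

The factor θ**2 - 2*θ/3 + 2/3 splits as (θ - a)(θ - a') with a = (1/3) - ((1/3)*sqrt(5))*i, a' = (1/3) + ((1/3)*sqrt(5))*i. At the order-3 pole a set g(θ) = (θ - a)^3*f(θ) = [7*θ/9 - 31/2] / (θ - a')^3.
Order-3 pole: residue = g''(a)/2; g''((1/3) - ((1/3)*sqrt(5))*i) = -((22221/2000)*sqrt(5))*i, so the residue is -((22221/4000)*sqrt(5))*i.


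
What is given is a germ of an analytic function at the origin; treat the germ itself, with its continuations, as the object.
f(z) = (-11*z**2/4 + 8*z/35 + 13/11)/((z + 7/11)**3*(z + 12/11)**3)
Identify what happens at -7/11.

The denominator factor z + 7/11 vanishes at -7/11 and appears to the power 3; the numerator there equals -17/220, nonzero, and no other factor vanishes.
Hence a pole whose order is the multiplicity, 3.

The point is a pole of order 3.


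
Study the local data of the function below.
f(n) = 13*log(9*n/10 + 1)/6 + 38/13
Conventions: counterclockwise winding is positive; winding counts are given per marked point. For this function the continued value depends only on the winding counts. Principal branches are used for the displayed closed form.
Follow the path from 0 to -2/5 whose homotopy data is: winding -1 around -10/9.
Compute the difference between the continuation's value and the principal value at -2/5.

The rational part is single-valued and drops out of the difference; each branch term changes only by its own monodromy.
(13/6)*log(1 - n/(-10/9)): each positive loop around -10/9 adds 2*pi*i to the log, so winding -1 contributes (13/6)*(-1)*2*pi*i = -(13/3)*pi*i.
Summing the contributions at n = -2/5 gives -(13/3)*pi*i.

Continued minus principal equals -(13/3)*pi*i.


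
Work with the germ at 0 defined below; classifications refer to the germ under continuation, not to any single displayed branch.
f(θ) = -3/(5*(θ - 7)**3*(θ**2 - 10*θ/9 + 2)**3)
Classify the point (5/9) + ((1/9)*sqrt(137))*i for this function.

The denominator factor θ**2 - 10*θ/9 + 2 vanishes at (5/9) + ((1/9)*sqrt(137))*i and appears to the power 3; the numerator there equals -3/5, nonzero, and no other factor vanishes.
Hence a pole whose order is the multiplicity, 3.

The point is a pole of order 3.


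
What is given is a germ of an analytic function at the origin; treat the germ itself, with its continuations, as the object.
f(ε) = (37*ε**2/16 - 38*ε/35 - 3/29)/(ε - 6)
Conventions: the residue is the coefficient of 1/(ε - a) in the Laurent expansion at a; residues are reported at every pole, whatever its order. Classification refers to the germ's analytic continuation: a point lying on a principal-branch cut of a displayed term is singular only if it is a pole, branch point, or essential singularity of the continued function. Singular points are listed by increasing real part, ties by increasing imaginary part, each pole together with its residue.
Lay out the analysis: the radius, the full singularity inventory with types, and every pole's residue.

Denominator factor (ε - 6): pole of order 1 at 6, modulus 6.
The radius of convergence is the smallest modulus among the singular points: 6.
At the order-1 pole 6 set g(ε) = (ε - (6))*f(ε) = 37*ε**2/16 - 38*ε/35 - 3/29.
Simple pole: residue = g(a) at a = 6, which is 311127/4060.

Radius of convergence at 0: 6.
At 6: a pole of order 1; residue 311127/4060.


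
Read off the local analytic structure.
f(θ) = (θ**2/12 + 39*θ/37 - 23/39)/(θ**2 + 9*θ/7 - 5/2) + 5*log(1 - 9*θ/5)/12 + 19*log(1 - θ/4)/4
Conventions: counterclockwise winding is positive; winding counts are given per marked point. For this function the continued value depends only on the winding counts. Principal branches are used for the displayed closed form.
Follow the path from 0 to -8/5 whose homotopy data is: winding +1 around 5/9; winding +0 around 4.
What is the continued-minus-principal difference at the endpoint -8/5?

The rational part is single-valued and drops out of the difference; each branch term changes only by its own monodromy.
(19/4)*log(1 - θ/(4)): winding 0 around 4, so this term returns to its principal value, contribution 0.
(5/12)*log(1 - θ/(5/9)): each positive loop around 5/9 adds 2*pi*i to the log, so winding +1 contributes (5/12)*(1)*2*pi*i = (5/6)*pi*i.
Summing the contributions at θ = -8/5 gives (5/6)*pi*i.

Continued minus principal equals (5/6)*pi*i.


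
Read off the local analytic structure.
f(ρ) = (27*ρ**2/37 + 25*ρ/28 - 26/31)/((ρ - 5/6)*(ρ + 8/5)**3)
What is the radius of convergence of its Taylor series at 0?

The radius of convergence is 5/6.

Denominator factor (ρ - 5/6): pole of order 1 at 5/6, modulus 5/6.
Denominator factor (ρ + 8/5)^3: pole of order 3 at -8/5, modulus 8/5.
The radius of convergence is the smallest modulus among the singular points: 5/6.


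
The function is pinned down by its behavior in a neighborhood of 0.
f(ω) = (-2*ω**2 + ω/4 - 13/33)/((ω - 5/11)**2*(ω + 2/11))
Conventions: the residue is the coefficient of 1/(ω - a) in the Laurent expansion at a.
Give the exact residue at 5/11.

The residue is -221/294.

At the order-2 pole 5/11 set g(ω) = (ω - (5/11))^2*f(ω) = (-2*ω**2 + ω/4 - 13/33)/(ω + 2/11).
Order-2 pole: residue = g'(a); g'(5/11) = -221/294, so the residue is -221/294.


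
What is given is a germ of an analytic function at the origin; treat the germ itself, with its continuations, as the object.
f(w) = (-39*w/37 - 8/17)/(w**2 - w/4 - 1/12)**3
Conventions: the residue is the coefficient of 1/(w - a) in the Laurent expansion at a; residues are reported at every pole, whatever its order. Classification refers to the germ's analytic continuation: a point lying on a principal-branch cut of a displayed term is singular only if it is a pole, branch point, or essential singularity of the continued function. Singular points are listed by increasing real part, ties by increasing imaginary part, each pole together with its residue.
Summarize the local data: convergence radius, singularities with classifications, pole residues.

Radius of convergence at 0: -1/8 + (1/24)*sqrt(57).
At 1/8 - (1/24)*sqrt(57): a pole of order 3; residue (20950272/4314311)*sqrt(57).
At 1/8 + (1/24)*sqrt(57): a pole of order 3; residue -(20950272/4314311)*sqrt(57).

Denominator factor (w**2 - w/4 - 1/12)^3: discriminant 19/48, real irrational roots 1/8 + (1/24)*sqrt(57) and 1/8 - (1/24)*sqrt(57); poles of order 3, moduli 1/8 + (1/24)*sqrt(57) and -1/8 + (1/24)*sqrt(57).
The radius of convergence is the smallest modulus among the singular points: -1/8 + (1/24)*sqrt(57).
The factor w**2 - w/4 - 1/12 splits as (w - a)(w - a') with a = 1/8 - (1/24)*sqrt(57), a' = 1/8 + (1/24)*sqrt(57). At the order-3 pole a set g(w) = (w - a)^3*f(w) = [-39*w/37 - 8/17] / (w - a')^3.
Order-3 pole: residue = g''(a)/2; g''(1/8 - (1/24)*sqrt(57)) = (41900544/4314311)*sqrt(57), so the residue is (20950272/4314311)*sqrt(57).
The factor w**2 - w/4 - 1/12 splits as (w - a)(w - a') with a = 1/8 + (1/24)*sqrt(57), a' = 1/8 - (1/24)*sqrt(57). At the order-3 pole a set g(w) = (w - a)^3*f(w) = [-39*w/37 - 8/17] / (w - a')^3.
Order-3 pole: residue = g''(a)/2; g''(1/8 + (1/24)*sqrt(57)) = -(41900544/4314311)*sqrt(57), so the residue is -(20950272/4314311)*sqrt(57).
List the singular points by increasing real part (a conjugate pair: the negative imaginary part first).


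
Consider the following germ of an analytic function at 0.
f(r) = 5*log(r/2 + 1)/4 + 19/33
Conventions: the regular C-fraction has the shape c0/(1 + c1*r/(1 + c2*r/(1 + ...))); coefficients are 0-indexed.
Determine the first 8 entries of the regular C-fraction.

The regular C-fraction coefficients are [19/33, -165/152, 203/152, 19/1218, 571/2436, 203/2855, 2043/11420, 571/6356].

Taylor coefficients (expand at 0): a_0 = 19/33, a_1 = 5/8, a_2 = -5/32, a_3 = 5/96, a_4 = -5/256, a_5 = 1/128, a_6 = -5/1536, a_7 = 5/3584.
c0 = a_0 = 19/33. Peel one level at a time: if S = 1 + c*r/S' with S'(0) = 1, then c is the r-coefficient of S and S' = c*r/(S - 1).
S_1 = c0/f = 1 + (-165/152)*r + (33495/23104)*r^2 + ...; c1 = -165/152.
S_2 = c1*r/(S_1 - 1) = 1 + (203/152)*r + (-1/48)*r^2 + ...; c2 = 203/152.
S_3 = c2*r/(S_2 - 1) = 1 + (19/1218)*r + (-10849/2967048)*r^2 + ...; c3 = 19/1218.
S_4 = c3*r/(S_3 - 1) = 1 + (571/2436)*r + (-1/60)*r^2 + ...; c4 = 571/2436.
S_5 = c4*r/(S_4 - 1) = 1 + (203/2855)*r + (-414729/32604100)*r^2 + ...; c5 = 203/2855.
S_6 = c5*r/(S_5 - 1) = 1 + (2043/11420)*r + (-9/560)*r^2 + ...; c6 = 2043/11420.
S_7 = c6*r/(S_6 - 1) = 1 + (571/6356)*r + ...; c7 = 571/6356.


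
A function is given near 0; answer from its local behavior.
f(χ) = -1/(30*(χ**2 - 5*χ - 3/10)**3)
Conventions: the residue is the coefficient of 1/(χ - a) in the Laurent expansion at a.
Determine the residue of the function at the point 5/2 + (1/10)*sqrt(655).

The residue is -(5/2248091)*sqrt(655).

The factor χ**2 - 5*χ - 3/10 splits as (χ - a)(χ - a') with a = 5/2 + (1/10)*sqrt(655), a' = 5/2 - (1/10)*sqrt(655). At the order-3 pole a set g(χ) = (χ - a)^3*f(χ) = [-1/30] / (χ - a')^3.
Order-3 pole: residue = g''(a)/2; g''(5/2 + (1/10)*sqrt(655)) = -(10/2248091)*sqrt(655), so the residue is -(5/2248091)*sqrt(655).


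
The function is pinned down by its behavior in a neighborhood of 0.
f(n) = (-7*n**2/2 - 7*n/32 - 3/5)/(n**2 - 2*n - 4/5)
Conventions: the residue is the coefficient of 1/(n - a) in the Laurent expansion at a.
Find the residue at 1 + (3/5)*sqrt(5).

The residue is -231/64 - (1699/960)*sqrt(5).


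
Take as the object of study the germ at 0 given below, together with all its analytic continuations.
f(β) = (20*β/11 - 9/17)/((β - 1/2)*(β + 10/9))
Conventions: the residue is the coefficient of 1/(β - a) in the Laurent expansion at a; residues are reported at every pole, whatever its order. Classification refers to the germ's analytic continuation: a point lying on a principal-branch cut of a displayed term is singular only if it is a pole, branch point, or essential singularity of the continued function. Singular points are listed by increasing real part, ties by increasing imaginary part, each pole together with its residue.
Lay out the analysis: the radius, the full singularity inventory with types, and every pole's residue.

Denominator factor (β - 1/2): pole of order 1 at 1/2, modulus 1/2.
Denominator factor (β + 10/9): pole of order 1 at -10/9, modulus 10/9.
The radius of convergence is the smallest modulus among the singular points: 1/2.
At the order-1 pole -10/9 set g(β) = (β - (-10/9))*f(β) = (20*β/11 - 9/17)/(β - 1/2).
Simple pole: residue = g(a) at a = -10/9, which is 8582/5423.
At the order-1 pole 1/2 set g(β) = (β - (1/2))*f(β) = (20*β/11 - 9/17)/(β + 10/9).
Simple pole: residue = g(a) at a = 1/2, which is 1278/5423.
List the singular points by increasing real part (a conjugate pair: the negative imaginary part first).

Radius of convergence at 0: 1/2.
At -10/9: a pole of order 1; residue 8582/5423.
At 1/2: a pole of order 1; residue 1278/5423.


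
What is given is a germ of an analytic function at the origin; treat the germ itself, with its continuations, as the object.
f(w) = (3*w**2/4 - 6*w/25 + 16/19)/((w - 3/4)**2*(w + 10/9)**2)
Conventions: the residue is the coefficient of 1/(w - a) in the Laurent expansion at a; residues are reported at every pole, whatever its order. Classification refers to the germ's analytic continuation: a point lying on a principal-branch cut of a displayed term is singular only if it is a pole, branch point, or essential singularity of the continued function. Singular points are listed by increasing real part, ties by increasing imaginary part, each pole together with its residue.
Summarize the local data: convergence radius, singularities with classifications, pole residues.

Radius of convergence at 0: 3/4.
At -10/9: a pole of order 2; residue 11543472/142862425.
At 3/4: a pole of order 2; residue -11543472/142862425.

Denominator factor (w + 10/9)^2: pole of order 2 at -10/9, modulus 10/9.
Denominator factor (w - 3/4)^2: pole of order 2 at 3/4, modulus 3/4.
The radius of convergence is the smallest modulus among the singular points: 3/4.
At the order-2 pole -10/9 set g(w) = (w - (-10/9))^2*f(w) = (3*w**2/4 - 6*w/25 + 16/19)/(w - 3/4)**2.
Order-2 pole: residue = g'(a); g'(-10/9) = 11543472/142862425, so the residue is 11543472/142862425.
At the order-2 pole 3/4 set g(w) = (w - (3/4))^2*f(w) = (3*w**2/4 - 6*w/25 + 16/19)/(w + 10/9)**2.
Order-2 pole: residue = g'(a); g'(3/4) = -11543472/142862425, so the residue is -11543472/142862425.
List the singular points by increasing real part (a conjugate pair: the negative imaginary part first).


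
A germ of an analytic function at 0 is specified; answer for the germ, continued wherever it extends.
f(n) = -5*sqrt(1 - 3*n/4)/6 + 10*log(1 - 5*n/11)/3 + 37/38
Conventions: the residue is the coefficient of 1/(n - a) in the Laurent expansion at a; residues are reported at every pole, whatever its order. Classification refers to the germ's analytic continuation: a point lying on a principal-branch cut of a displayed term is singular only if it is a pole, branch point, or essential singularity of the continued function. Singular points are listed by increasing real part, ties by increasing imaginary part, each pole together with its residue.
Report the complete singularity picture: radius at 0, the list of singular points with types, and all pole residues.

Radius of convergence at 0: 4/3.
At 4/3: an algebraic (square-root) branch point.
At 11/5: a logarithmic branch point.

Branch term (-5/6)*sqrt(1 - n/(4/3)): its argument vanishes at n = 4/3, a square-root branch point, modulus 4/3.
Branch term (10/3)*log(1 - n/(11/5)): its argument vanishes at n = 11/5, a logarithmic branch point, modulus 11/5.
The radius of convergence is the smallest modulus among the singular points: 4/3.
List the singular points by increasing real part (a conjugate pair: the negative imaginary part first).


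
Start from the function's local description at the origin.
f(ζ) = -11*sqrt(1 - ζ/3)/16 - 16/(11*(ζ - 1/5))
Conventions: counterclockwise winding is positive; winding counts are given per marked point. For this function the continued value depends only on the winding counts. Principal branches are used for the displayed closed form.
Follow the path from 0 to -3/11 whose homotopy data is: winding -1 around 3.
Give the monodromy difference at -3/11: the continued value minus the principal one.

Continued minus principal equals (1/4)*sqrt(33).

The rational part is single-valued and drops out of the difference; each branch term changes only by its own monodromy.
(-11/16)*sqrt(1 - ζ/(3)): winding -1 is odd, the square root flips sign, contributing -2*(-11/16)*sqrt(1 - (-3/11)/(3)) = -2*(-11/16)*sqrt(12/11) = (1/4)*sqrt(33).
Summing the contributions at ζ = -3/11 gives (1/4)*sqrt(33).


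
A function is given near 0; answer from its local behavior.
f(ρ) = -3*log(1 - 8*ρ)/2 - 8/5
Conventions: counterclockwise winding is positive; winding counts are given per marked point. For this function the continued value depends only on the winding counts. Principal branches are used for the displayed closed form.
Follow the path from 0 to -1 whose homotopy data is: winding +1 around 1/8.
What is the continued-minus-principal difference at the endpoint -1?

The rational part is single-valued and drops out of the difference; each branch term changes only by its own monodromy.
(-3/2)*log(1 - ρ/(1/8)): each positive loop around 1/8 adds 2*pi*i to the log, so winding +1 contributes (-3/2)*(1)*2*pi*i = -(3)*pi*i.
Summing the contributions at ρ = -1 gives -(3)*pi*i.

Continued minus principal equals -(3)*pi*i.


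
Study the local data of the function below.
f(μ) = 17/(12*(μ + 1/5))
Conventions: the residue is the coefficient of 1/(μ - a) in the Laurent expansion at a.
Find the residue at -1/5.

The residue is 17/12.

At the order-1 pole -1/5 set g(μ) = (μ - (-1/5))*f(μ) = 17/12.
Simple pole: residue = g(a) at a = -1/5, which is 17/12.


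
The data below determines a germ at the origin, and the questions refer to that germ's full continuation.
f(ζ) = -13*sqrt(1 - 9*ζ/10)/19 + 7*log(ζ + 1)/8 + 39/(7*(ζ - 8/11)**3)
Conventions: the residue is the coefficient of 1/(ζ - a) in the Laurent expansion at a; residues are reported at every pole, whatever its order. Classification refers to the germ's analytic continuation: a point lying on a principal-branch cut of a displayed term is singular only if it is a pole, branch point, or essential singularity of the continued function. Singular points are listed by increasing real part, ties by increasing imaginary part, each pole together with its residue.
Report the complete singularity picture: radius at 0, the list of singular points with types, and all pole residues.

Denominator factor (ζ - 8/11)^3: pole of order 3 at 8/11, modulus 8/11.
Branch term (7/8)*log(1 - ζ/(-1)): its argument vanishes at ζ = -1, a logarithmic branch point, modulus 1.
Branch term (-13/19)*sqrt(1 - ζ/(10/9)): its argument vanishes at ζ = 10/9, a square-root branch point, modulus 10/9.
The radius of convergence is the smallest modulus among the singular points: 8/11.
The branch terms are analytic at 8/11 and contribute nothing to the residue; only the rational part matters.
At the order-3 pole 8/11 set g(ζ) = (ζ - (8/11))^3*(rational part) = 39/7.
Order-3 pole: residue = g''(a)/2; g''(8/11) = 0, so the residue is 0.
List the singular points by increasing real part (a conjugate pair: the negative imaginary part first).

Radius of convergence at 0: 8/11.
At -1: a logarithmic branch point.
At 8/11: a pole of order 3; residue 0.
At 10/9: an algebraic (square-root) branch point.


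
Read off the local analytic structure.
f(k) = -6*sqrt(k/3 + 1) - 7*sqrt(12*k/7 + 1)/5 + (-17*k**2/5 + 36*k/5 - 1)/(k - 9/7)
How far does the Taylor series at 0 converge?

Denominator factor (k - 9/7): pole of order 1 at 9/7, modulus 9/7.
Branch term (-7/5)*sqrt(1 - k/(-7/12)): its argument vanishes at k = -7/12, a square-root branch point, modulus 7/12.
Branch term (-6)*sqrt(1 - k/(-3)): its argument vanishes at k = -3, a square-root branch point, modulus 3.
The radius of convergence is the smallest modulus among the singular points: 7/12.

The radius of convergence is 7/12.


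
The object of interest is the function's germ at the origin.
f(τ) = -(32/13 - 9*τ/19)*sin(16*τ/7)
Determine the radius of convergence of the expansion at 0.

The radius of convergence is infinite.

The factor -sin(16*τ/7) is entire and contributes no finite singular point.
The polynomial part has no poles.
No finite singular points: the Taylor series at 0 converges everywhere.
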